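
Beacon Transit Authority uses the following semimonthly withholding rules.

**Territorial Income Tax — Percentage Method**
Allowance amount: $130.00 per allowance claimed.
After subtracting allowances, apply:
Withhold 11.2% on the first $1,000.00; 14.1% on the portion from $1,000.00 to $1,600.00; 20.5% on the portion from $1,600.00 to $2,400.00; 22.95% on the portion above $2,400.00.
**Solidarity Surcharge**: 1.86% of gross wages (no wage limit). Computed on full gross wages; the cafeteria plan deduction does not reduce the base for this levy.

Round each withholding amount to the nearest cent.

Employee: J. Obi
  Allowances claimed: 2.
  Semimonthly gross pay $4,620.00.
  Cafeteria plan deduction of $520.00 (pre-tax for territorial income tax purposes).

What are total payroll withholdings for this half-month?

Territorial Income Tax: taxable = $4,620.00 − $520.00 − 2×$130.00 = $3,840.00
  $360.60 + 22.95% × ($3,840.00 − $2,400.00) = $360.60 + 22.95% × $1,440.00 = $691.08
Solidarity Surcharge: 1.86% × $4,620.00 = $85.93
Total: $691.08 + $85.93 = $777.01

$777.01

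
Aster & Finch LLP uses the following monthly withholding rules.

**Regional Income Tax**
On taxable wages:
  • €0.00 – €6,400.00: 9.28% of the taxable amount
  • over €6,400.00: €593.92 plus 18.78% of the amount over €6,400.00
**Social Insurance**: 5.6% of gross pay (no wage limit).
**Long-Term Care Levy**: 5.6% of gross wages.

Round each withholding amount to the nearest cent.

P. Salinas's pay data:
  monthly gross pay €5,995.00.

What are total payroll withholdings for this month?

Regional Income Tax: taxable = €5,995.00
  9.28% × €5,995.00 = €556.34
Social Insurance: 5.6% × €5,995.00 = €335.72
Long-Term Care Levy: 5.6% × €5,995.00 = €335.72
Total: €556.34 + €335.72 + €335.72 = €1,227.78

€1,227.78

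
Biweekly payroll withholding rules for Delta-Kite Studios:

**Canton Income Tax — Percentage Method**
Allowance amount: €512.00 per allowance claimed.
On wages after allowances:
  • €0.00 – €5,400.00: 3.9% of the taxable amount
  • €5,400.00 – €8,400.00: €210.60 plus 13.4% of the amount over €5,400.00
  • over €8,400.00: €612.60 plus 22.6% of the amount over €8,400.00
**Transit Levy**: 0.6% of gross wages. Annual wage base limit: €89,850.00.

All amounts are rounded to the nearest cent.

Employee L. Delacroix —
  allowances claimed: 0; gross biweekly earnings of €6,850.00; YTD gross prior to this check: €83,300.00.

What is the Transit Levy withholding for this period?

Transit Levy: cap €89,850.00 − YTD €83,300.00 = €6,550.00 subject; 0.6% × €6,550.00 = €39.30

€39.30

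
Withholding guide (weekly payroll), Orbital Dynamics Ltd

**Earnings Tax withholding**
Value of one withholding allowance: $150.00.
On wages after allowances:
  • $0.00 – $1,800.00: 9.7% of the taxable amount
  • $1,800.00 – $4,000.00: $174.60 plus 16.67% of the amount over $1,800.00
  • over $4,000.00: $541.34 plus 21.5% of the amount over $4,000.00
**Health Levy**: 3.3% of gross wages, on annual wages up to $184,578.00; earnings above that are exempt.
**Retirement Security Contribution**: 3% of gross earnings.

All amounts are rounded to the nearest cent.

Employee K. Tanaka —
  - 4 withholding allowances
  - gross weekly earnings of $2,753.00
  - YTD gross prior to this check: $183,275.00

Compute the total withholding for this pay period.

$359.04

Earnings Tax: taxable = $2,753.00 − 4×$150.00 = $2,153.00
  $174.60 + 16.67% × ($2,153.00 − $1,800.00) = $174.60 + 16.67% × $353.00 = $233.45
Health Levy: cap $184,578.00 − YTD $183,275.00 = $1,303.00 subject; 3.3% × $1,303.00 = $43.00
Retirement Security Contribution: 3% × $2,753.00 = $82.59
Total: $233.45 + $43.00 + $82.59 = $359.04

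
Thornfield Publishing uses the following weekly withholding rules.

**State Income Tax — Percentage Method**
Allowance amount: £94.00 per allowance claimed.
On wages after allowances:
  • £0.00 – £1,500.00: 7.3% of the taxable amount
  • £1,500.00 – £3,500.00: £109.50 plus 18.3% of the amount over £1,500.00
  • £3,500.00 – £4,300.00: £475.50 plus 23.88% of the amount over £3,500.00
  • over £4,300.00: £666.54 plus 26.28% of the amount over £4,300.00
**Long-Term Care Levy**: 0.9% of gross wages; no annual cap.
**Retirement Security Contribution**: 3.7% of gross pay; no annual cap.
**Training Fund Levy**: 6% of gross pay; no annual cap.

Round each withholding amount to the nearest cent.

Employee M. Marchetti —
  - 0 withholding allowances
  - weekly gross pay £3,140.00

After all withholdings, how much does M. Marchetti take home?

£2,397.54

State Income Tax: taxable = £3,140.00
  £109.50 + 18.3% × (£3,140.00 − £1,500.00) = £109.50 + 18.3% × £1,640.00 = £409.62
Long-Term Care Levy: 0.9% × £3,140.00 = £28.26
Retirement Security Contribution: 3.7% × £3,140.00 = £116.18
Training Fund Levy: 6% × £3,140.00 = £188.40
Total withheld: £409.62 + £28.26 + £116.18 + £188.40 = £742.46
Net pay: £3,140.00 − £742.46 = £2,397.54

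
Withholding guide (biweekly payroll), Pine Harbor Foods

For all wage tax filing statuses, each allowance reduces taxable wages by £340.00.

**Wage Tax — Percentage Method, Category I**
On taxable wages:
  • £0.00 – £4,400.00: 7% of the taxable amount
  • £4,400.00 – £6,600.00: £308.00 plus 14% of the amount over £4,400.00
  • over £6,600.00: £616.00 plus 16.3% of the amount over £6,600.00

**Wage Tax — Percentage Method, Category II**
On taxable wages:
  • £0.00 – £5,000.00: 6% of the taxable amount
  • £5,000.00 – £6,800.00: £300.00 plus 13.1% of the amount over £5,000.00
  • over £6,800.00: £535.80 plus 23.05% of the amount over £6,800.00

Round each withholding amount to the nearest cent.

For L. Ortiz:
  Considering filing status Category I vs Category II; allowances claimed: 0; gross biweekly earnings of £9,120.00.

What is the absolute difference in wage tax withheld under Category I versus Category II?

Wage Tax (Category I): taxable = £9,120.00
  £616.00 + 16.3% × (£9,120.00 − £6,600.00) = £616.00 + 16.3% × £2,520.00 = £1,026.76
Wage Tax (Category II): taxable = £9,120.00
  £535.80 + 23.05% × (£9,120.00 − £6,800.00) = £535.80 + 23.05% × £2,320.00 = £1,070.56
Difference: |£1,026.76 − £1,070.56| = £43.80 (higher under Category II)

£43.80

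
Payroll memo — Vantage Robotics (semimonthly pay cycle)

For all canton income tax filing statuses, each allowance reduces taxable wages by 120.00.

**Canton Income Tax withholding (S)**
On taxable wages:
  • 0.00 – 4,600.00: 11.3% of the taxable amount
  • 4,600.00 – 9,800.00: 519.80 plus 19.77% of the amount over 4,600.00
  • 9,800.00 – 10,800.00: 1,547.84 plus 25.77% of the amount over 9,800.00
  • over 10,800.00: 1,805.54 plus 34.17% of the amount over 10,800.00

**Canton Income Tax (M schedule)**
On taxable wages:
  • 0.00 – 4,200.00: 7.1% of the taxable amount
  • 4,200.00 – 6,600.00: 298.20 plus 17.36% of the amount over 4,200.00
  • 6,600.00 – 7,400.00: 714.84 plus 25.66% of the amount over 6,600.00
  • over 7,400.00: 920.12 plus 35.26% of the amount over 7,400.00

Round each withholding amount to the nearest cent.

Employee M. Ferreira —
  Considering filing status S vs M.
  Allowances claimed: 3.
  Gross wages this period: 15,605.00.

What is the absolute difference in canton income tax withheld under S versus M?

Canton Income Tax (S): taxable = 15,605.00 − 3×120.00 = 15,245.00
  1,805.54 + 34.17% × (15,245.00 − 10,800.00) = 1,805.54 + 34.17% × 4,445.00 = 3,324.40
Canton Income Tax (M): taxable = 15,605.00 − 3×120.00 = 15,245.00
  920.12 + 35.26% × (15,245.00 − 7,400.00) = 920.12 + 35.26% × 7,845.00 = 3,686.27
Difference: |3,324.40 − 3,686.27| = 361.87 (higher under M)

361.87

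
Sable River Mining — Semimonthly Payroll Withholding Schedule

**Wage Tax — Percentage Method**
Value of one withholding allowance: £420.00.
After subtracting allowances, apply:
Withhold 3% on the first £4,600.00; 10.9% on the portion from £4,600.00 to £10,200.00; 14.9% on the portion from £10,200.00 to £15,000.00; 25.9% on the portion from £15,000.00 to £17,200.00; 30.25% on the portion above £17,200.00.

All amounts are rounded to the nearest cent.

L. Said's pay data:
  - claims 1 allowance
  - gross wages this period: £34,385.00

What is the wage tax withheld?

£7,104.81

Wage Tax: taxable = £34,385.00 − 1×£420.00 = £33,965.00
  £2,033.40 + 30.25% × (£33,965.00 − £17,200.00) = £2,033.40 + 30.25% × £16,765.00 = £7,104.81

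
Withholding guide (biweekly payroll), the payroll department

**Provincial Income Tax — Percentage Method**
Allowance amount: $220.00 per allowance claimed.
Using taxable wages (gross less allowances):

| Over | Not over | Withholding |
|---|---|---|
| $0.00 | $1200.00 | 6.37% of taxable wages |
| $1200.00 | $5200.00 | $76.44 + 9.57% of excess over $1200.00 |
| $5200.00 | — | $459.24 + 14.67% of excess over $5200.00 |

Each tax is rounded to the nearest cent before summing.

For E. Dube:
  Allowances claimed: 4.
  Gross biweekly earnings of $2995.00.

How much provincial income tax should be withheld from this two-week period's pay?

Provincial Income Tax: taxable = $2995.00 − 4×$220.00 = $2115.00
  $76.44 + 9.57% × ($2115.00 − $1200.00) = $76.44 + 9.57% × $915.00 = $164.01

$164.01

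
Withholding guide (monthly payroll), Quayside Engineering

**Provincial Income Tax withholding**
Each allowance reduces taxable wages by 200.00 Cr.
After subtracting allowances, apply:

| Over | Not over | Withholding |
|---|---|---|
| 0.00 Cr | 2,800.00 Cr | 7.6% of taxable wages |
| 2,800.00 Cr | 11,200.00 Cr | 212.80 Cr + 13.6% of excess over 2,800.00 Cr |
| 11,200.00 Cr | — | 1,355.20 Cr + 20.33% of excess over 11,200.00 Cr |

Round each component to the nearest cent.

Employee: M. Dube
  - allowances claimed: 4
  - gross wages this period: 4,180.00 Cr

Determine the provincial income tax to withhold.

Provincial Income Tax: taxable = 4,180.00 Cr − 4×200.00 Cr = 3,380.00 Cr
  212.80 Cr + 13.6% × (3,380.00 Cr − 2,800.00 Cr) = 212.80 Cr + 13.6% × 580.00 Cr = 291.68 Cr

291.68 Cr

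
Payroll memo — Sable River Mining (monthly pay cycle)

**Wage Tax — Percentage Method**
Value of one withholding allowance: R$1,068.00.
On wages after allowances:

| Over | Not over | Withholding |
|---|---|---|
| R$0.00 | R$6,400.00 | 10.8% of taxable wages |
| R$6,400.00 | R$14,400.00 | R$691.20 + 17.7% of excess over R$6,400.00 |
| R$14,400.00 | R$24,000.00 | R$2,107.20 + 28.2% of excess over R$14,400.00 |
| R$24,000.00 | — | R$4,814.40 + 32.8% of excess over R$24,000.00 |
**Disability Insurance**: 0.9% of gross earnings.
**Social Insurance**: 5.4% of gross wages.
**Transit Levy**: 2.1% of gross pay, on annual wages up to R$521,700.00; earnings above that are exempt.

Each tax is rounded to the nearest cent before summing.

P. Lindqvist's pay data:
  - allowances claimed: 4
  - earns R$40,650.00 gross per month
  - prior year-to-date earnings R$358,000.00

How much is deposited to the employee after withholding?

Wage Tax: taxable = R$40,650.00 − 4×R$1,068.00 = R$36,378.00
  R$4,814.40 + 32.8% × (R$36,378.00 − R$24,000.00) = R$4,814.40 + 32.8% × R$12,378.00 = R$8,874.38
Disability Insurance: 0.9% × R$40,650.00 = R$365.85
Social Insurance: 5.4% × R$40,650.00 = R$2,195.10
Transit Levy: 2.1% × R$40,650.00 = R$853.65
Total withheld: R$8,874.38 + R$365.85 + R$2,195.10 + R$853.65 = R$12,288.98
Net pay: R$40,650.00 − R$12,288.98 = R$28,361.02

R$28,361.02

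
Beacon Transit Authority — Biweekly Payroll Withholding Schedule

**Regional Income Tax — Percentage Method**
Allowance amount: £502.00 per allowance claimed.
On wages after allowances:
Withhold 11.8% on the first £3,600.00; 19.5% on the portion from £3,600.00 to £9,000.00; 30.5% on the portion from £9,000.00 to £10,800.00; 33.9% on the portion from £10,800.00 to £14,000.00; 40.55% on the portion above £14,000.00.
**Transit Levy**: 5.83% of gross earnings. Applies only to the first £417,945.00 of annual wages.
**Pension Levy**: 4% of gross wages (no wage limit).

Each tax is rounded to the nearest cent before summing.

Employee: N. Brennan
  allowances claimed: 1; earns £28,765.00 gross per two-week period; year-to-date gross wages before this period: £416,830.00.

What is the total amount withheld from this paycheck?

Regional Income Tax: taxable = £28,765.00 − 1×£502.00 = £28,263.00
  £3,111.60 + 40.55% × (£28,263.00 − £14,000.00) = £3,111.60 + 40.55% × £14,263.00 = £8,895.25
Transit Levy: cap £417,945.00 − YTD £416,830.00 = £1,115.00 subject; 5.83% × £1,115.00 = £65.00
Pension Levy: 4% × £28,765.00 = £1,150.60
Total: £8,895.25 + £65.00 + £1,150.60 = £10,110.85

£10,110.85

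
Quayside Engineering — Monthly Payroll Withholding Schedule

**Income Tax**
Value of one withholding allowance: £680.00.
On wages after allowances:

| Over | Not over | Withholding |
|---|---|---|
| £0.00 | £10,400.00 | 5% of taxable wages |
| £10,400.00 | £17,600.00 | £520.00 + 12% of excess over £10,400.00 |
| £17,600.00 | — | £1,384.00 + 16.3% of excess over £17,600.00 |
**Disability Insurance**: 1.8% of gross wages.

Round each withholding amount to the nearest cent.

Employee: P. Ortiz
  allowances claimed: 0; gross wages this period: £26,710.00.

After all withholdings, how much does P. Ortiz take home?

£23,360.29

Income Tax: taxable = £26,710.00
  £1,384.00 + 16.3% × (£26,710.00 − £17,600.00) = £1,384.00 + 16.3% × £9,110.00 = £2,868.93
Disability Insurance: 1.8% × £26,710.00 = £480.78
Total withheld: £2,868.93 + £480.78 = £3,349.71
Net pay: £26,710.00 − £3,349.71 = £23,360.29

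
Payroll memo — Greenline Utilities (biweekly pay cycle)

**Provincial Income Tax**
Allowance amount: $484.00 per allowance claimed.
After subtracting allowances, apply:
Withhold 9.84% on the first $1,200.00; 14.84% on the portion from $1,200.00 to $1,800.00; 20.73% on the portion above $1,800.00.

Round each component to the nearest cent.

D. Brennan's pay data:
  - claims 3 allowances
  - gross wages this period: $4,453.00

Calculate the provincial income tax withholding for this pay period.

Provincial Income Tax: taxable = $4,453.00 − 3×$484.00 = $3,001.00
  $207.12 + 20.73% × ($3,001.00 − $1,800.00) = $207.12 + 20.73% × $1,201.00 = $456.09

$456.09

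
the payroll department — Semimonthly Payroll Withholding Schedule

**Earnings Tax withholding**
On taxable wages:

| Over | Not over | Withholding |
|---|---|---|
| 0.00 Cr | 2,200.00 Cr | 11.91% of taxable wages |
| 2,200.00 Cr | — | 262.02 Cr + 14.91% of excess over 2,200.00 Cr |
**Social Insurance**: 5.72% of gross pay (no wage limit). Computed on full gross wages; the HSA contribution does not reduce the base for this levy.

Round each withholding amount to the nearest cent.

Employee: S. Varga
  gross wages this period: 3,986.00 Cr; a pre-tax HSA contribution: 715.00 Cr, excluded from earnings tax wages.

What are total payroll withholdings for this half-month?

649.71 Cr

Earnings Tax: taxable = 3,986.00 Cr − 715.00 Cr = 3,271.00 Cr
  262.02 Cr + 14.91% × (3,271.00 Cr − 2,200.00 Cr) = 262.02 Cr + 14.91% × 1,071.00 Cr = 421.71 Cr
Social Insurance: 5.72% × 3,986.00 Cr = 228.00 Cr
Total: 421.71 Cr + 228.00 Cr = 649.71 Cr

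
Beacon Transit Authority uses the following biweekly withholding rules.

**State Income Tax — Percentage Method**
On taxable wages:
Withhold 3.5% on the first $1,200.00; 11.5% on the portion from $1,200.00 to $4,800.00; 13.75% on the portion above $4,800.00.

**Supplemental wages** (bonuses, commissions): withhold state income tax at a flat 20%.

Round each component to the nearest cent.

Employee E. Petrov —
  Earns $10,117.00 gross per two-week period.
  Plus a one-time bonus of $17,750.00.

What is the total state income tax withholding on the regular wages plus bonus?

$4,737.09

State Income Tax: taxable = $10,117.00
  $456.00 + 13.75% × ($10,117.00 − $4,800.00) = $456.00 + 13.75% × $5,317.00 = $1,187.09
Supplemental (20% flat on bonus): 20% × $17,750.00 = $3,550.00
Total state income tax: $1,187.09 + $3,550.00 = $4,737.09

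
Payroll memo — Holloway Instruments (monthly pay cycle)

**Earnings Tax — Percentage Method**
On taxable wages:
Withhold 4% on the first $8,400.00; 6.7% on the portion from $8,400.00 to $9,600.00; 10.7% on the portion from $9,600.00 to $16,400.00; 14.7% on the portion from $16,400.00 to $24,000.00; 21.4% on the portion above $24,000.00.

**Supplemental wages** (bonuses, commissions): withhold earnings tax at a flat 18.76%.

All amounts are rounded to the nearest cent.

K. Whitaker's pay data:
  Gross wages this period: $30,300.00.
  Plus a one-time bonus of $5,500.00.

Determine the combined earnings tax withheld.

Earnings Tax: taxable = $30,300.00
  $2,261.20 + 21.4% × ($30,300.00 − $24,000.00) = $2,261.20 + 21.4% × $6,300.00 = $3,609.40
Supplemental (18.76% flat on bonus): 18.76% × $5,500.00 = $1,031.80
Total earnings tax: $3,609.40 + $1,031.80 = $4,641.20

$4,641.20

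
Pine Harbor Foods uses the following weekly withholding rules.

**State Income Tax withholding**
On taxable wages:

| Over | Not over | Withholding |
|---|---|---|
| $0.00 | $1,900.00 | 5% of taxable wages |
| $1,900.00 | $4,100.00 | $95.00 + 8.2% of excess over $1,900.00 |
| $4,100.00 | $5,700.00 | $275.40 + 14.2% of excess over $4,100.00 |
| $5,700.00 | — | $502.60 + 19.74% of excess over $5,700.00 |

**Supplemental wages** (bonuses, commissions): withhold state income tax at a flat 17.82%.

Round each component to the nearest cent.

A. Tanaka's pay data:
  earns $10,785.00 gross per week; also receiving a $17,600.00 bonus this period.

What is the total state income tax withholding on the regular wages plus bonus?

State Income Tax: taxable = $10,785.00
  $502.60 + 19.74% × ($10,785.00 − $5,700.00) = $502.60 + 19.74% × $5,085.00 = $1,506.38
Supplemental (17.82% flat on bonus): 17.82% × $17,600.00 = $3,136.32
Total state income tax: $1,506.38 + $3,136.32 = $4,642.70

$4,642.70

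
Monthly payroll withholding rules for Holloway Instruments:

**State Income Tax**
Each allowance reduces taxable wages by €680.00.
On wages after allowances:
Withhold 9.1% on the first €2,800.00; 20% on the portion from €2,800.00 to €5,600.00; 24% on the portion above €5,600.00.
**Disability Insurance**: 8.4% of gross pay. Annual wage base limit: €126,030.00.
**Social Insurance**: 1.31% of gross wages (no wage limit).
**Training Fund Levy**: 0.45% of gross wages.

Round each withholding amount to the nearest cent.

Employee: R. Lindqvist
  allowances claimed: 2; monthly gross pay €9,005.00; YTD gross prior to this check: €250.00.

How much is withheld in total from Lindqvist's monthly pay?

State Income Tax: taxable = €9,005.00 − 2×€680.00 = €7,645.00
  €814.80 + 24% × (€7,645.00 − €5,600.00) = €814.80 + 24% × €2,045.00 = €1,305.60
Disability Insurance: 8.4% × €9,005.00 = €756.42
Social Insurance: 1.31% × €9,005.00 = €117.97
Training Fund Levy: 0.45% × €9,005.00 = €40.52
Total: €1,305.60 + €756.42 + €117.97 + €40.52 = €2,220.51

€2,220.51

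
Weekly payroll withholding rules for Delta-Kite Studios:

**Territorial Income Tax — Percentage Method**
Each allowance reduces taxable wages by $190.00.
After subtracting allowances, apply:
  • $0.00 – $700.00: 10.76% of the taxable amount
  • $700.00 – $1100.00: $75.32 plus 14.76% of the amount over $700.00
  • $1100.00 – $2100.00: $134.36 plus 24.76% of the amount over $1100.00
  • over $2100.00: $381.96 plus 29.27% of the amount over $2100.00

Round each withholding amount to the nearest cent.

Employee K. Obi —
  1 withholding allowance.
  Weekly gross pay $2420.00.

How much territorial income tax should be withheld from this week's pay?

$420.01

Territorial Income Tax: taxable = $2420.00 − 1×$190.00 = $2230.00
  $381.96 + 29.27% × ($2230.00 − $2100.00) = $381.96 + 29.27% × $130.00 = $420.01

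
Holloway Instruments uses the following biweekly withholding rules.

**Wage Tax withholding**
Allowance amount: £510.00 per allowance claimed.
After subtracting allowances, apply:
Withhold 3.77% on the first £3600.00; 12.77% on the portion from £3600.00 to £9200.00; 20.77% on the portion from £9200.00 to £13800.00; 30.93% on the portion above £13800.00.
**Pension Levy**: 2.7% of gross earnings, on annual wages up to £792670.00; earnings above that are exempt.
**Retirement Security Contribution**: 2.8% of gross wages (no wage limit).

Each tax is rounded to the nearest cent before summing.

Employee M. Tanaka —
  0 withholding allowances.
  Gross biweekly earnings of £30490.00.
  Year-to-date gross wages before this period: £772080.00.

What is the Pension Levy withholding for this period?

Pension Levy: cap £792670.00 − YTD £772080.00 = £20590.00 subject; 2.7% × £20590.00 = £555.93

£555.93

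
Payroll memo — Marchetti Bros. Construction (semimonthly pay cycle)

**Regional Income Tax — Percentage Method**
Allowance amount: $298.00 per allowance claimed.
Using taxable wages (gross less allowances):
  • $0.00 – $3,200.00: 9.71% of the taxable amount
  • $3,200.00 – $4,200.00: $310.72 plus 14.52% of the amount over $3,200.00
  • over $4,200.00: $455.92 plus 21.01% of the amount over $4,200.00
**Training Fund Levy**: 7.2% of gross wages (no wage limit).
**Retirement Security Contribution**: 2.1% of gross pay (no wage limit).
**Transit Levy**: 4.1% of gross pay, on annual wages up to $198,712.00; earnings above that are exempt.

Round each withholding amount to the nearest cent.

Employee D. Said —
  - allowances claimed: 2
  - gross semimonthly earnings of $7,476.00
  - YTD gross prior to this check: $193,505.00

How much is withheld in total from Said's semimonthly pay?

$1,927.75

Regional Income Tax: taxable = $7,476.00 − 2×$298.00 = $6,880.00
  $455.92 + 21.01% × ($6,880.00 − $4,200.00) = $455.92 + 21.01% × $2,680.00 = $1,018.99
Training Fund Levy: 7.2% × $7,476.00 = $538.27
Retirement Security Contribution: 2.1% × $7,476.00 = $157.00
Transit Levy: cap $198,712.00 − YTD $193,505.00 = $5,207.00 subject; 4.1% × $5,207.00 = $213.49
Total: $1,018.99 + $538.27 + $157.00 + $213.49 = $1,927.75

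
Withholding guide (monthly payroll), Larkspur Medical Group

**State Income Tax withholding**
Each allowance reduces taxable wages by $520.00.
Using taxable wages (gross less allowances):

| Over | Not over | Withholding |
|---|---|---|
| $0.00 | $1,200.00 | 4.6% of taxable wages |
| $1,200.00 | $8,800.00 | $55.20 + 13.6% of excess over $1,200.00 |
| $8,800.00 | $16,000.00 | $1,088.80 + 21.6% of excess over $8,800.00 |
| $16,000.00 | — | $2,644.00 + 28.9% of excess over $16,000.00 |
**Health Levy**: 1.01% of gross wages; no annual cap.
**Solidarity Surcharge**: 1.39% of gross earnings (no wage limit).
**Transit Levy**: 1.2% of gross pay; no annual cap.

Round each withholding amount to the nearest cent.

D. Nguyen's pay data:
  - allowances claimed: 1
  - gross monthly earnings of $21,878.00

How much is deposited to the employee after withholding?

$16,897.93

State Income Tax: taxable = $21,878.00 − 1×$520.00 = $21,358.00
  $2,644.00 + 28.9% × ($21,358.00 − $16,000.00) = $2,644.00 + 28.9% × $5,358.00 = $4,192.46
Health Levy: 1.01% × $21,878.00 = $220.97
Solidarity Surcharge: 1.39% × $21,878.00 = $304.10
Transit Levy: 1.2% × $21,878.00 = $262.54
Total withheld: $4,192.46 + $220.97 + $304.10 + $262.54 = $4,980.07
Net pay: $21,878.00 − $4,980.07 = $16,897.93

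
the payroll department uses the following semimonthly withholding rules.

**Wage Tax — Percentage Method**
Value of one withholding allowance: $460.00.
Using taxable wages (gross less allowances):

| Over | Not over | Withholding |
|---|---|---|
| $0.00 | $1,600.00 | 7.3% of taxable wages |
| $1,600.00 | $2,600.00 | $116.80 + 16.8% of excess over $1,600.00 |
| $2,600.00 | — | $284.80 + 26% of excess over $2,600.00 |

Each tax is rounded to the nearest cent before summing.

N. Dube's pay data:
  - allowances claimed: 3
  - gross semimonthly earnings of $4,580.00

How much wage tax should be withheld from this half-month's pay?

$440.80

Wage Tax: taxable = $4,580.00 − 3×$460.00 = $3,200.00
  $284.80 + 26% × ($3,200.00 − $2,600.00) = $284.80 + 26% × $600.00 = $440.80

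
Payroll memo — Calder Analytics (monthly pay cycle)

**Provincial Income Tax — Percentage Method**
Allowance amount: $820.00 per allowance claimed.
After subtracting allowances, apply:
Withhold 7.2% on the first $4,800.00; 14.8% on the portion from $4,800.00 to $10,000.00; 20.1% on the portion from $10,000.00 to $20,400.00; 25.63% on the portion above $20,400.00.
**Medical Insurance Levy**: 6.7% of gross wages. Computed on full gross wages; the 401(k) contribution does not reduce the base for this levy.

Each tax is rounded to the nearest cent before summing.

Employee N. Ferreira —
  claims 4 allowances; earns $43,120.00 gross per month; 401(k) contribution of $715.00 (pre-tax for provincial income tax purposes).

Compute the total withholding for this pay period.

$10,893.86

Provincial Income Tax: taxable = $43,120.00 − $715.00 − 4×$820.00 = $39,125.00
  $3,205.60 + 25.63% × ($39,125.00 − $20,400.00) = $3,205.60 + 25.63% × $18,725.00 = $8,004.82
Medical Insurance Levy: 6.7% × $43,120.00 = $2,889.04
Total: $8,004.82 + $2,889.04 = $10,893.86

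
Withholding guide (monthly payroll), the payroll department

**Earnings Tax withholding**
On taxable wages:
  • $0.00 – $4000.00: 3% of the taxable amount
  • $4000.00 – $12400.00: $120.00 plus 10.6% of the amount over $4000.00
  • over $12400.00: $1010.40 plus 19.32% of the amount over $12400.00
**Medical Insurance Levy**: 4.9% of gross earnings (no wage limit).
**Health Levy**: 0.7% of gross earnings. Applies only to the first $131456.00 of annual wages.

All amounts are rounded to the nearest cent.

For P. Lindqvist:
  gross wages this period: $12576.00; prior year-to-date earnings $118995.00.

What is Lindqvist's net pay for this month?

Earnings Tax: taxable = $12576.00
  $1010.40 + 19.32% × ($12576.00 − $12400.00) = $1010.40 + 19.32% × $176.00 = $1044.40
Medical Insurance Levy: 4.9% × $12576.00 = $616.22
Health Levy: cap $131456.00 − YTD $118995.00 = $12461.00 subject; 0.7% × $12461.00 = $87.23
Total withheld: $1044.40 + $616.22 + $87.23 = $1747.85
Net pay: $12576.00 − $1747.85 = $10828.15

$10828.15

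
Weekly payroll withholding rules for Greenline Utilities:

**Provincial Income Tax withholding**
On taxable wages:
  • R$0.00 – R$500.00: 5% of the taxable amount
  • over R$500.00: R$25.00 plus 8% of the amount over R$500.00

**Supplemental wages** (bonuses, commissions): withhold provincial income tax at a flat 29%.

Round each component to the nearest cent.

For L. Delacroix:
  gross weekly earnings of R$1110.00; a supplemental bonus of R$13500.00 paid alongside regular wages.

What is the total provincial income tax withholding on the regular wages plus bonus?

Provincial Income Tax: taxable = R$1110.00
  R$25.00 + 8% × (R$1110.00 − R$500.00) = R$25.00 + 8% × R$610.00 = R$73.80
Supplemental (29% flat on bonus): 29% × R$13500.00 = R$3915.00
Total provincial income tax: R$73.80 + R$3915.00 = R$3988.80

R$3988.80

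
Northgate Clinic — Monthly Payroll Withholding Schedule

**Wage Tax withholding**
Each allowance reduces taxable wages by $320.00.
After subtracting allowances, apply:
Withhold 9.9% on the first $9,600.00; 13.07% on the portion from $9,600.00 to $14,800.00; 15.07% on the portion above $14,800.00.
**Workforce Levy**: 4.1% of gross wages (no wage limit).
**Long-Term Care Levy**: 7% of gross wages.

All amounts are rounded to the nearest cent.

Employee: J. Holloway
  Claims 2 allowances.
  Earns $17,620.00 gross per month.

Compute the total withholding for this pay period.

$3,914.39

Wage Tax: taxable = $17,620.00 − 2×$320.00 = $16,980.00
  $1,630.04 + 15.07% × ($16,980.00 − $14,800.00) = $1,630.04 + 15.07% × $2,180.00 = $1,958.57
Workforce Levy: 4.1% × $17,620.00 = $722.42
Long-Term Care Levy: 7% × $17,620.00 = $1,233.40
Total: $1,958.57 + $722.42 + $1,233.40 = $3,914.39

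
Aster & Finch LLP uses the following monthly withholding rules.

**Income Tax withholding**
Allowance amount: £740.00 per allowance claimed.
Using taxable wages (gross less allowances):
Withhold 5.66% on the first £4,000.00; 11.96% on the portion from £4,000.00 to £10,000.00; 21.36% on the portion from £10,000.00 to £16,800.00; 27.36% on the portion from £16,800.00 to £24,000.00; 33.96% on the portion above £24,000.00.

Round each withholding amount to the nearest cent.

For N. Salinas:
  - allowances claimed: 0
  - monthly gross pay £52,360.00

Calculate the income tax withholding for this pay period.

£13,997.46

Income Tax: taxable = £52,360.00
  £4,366.40 + 33.96% × (£52,360.00 − £24,000.00) = £4,366.40 + 33.96% × £28,360.00 = £13,997.46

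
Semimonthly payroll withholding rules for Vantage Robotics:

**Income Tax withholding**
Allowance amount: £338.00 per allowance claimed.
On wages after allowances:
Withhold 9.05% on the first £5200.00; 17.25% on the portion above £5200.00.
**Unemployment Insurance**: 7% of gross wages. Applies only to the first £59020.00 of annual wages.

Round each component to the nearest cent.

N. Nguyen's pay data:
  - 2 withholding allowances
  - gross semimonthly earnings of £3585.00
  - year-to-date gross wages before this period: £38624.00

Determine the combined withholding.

Income Tax: taxable = £3585.00 − 2×£338.00 = £2909.00
  9.05% × £2909.00 = £263.26
Unemployment Insurance: 7% × £3585.00 = £250.95
Total: £263.26 + £250.95 = £514.21

£514.21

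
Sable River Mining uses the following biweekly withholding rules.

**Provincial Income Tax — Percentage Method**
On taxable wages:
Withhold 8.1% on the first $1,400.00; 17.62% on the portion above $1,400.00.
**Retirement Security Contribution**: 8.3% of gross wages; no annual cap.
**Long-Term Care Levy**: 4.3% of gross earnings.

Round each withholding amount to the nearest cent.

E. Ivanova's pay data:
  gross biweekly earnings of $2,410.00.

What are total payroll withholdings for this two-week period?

$595.02

Provincial Income Tax: taxable = $2,410.00
  $113.40 + 17.62% × ($2,410.00 − $1,400.00) = $113.40 + 17.62% × $1,010.00 = $291.36
Retirement Security Contribution: 8.3% × $2,410.00 = $200.03
Long-Term Care Levy: 4.3% × $2,410.00 = $103.63
Total: $291.36 + $200.03 + $103.63 = $595.02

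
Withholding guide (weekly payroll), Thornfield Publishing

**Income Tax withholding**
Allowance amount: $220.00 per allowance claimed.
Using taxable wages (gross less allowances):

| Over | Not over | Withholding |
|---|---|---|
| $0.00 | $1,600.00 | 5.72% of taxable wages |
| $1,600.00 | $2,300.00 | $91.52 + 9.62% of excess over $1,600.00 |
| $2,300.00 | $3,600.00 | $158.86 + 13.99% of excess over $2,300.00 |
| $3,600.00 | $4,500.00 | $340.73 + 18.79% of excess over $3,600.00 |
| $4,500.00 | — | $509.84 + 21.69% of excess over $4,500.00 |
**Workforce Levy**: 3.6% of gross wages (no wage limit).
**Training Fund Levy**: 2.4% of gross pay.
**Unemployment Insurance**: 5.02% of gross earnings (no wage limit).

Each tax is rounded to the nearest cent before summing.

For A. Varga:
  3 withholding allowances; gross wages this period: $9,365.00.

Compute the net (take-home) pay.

$6,911.08

Income Tax: taxable = $9,365.00 − 3×$220.00 = $8,705.00
  $509.84 + 21.69% × ($8,705.00 − $4,500.00) = $509.84 + 21.69% × $4,205.00 = $1,421.90
Workforce Levy: 3.6% × $9,365.00 = $337.14
Training Fund Levy: 2.4% × $9,365.00 = $224.76
Unemployment Insurance: 5.02% × $9,365.00 = $470.12
Total withheld: $1,421.90 + $337.14 + $224.76 + $470.12 = $2,453.92
Net pay: $9,365.00 − $2,453.92 = $6,911.08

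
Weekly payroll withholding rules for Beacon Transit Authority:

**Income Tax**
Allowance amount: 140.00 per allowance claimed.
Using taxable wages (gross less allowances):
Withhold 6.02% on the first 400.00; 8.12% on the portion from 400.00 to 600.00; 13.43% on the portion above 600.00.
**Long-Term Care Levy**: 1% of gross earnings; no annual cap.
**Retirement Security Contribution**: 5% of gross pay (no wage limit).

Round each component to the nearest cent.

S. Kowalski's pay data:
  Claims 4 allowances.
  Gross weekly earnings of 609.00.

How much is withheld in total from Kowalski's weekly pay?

Income Tax: taxable = 609.00 − 4×140.00 = 49.00
  6.02% × 49.00 = 2.95
Long-Term Care Levy: 1% × 609.00 = 6.09
Retirement Security Contribution: 5% × 609.00 = 30.45
Total: 2.95 + 6.09 + 30.45 = 39.49

39.49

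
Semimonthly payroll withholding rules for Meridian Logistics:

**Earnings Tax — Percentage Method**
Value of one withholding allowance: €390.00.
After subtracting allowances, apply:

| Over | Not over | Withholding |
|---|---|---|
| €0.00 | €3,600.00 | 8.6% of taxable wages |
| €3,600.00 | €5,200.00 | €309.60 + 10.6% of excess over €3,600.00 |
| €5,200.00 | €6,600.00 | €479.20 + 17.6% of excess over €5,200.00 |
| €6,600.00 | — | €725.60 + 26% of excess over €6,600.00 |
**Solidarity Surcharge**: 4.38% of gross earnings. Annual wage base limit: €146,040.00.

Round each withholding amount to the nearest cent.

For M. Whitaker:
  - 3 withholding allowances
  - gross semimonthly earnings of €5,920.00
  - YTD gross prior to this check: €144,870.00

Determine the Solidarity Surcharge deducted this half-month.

€51.25

Solidarity Surcharge: cap €146,040.00 − YTD €144,870.00 = €1,170.00 subject; 4.38% × €1,170.00 = €51.25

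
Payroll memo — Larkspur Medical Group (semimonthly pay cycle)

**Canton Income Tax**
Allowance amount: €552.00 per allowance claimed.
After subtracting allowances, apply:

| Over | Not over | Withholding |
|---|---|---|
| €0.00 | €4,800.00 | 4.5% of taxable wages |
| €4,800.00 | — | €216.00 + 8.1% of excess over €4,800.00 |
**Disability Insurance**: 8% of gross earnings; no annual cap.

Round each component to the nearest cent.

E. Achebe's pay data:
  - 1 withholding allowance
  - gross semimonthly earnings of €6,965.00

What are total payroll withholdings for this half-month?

€903.85

Canton Income Tax: taxable = €6,965.00 − 1×€552.00 = €6,413.00
  €216.00 + 8.1% × (€6,413.00 − €4,800.00) = €216.00 + 8.1% × €1,613.00 = €346.65
Disability Insurance: 8% × €6,965.00 = €557.20
Total: €346.65 + €557.20 = €903.85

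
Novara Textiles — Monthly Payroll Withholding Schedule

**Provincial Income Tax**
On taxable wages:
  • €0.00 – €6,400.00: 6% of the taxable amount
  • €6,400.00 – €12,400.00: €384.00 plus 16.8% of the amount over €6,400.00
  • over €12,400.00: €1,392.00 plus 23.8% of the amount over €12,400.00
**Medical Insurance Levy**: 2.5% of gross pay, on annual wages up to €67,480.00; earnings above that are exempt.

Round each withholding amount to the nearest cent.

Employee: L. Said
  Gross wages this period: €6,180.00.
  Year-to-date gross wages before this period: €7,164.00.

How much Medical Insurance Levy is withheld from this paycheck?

€154.50

Medical Insurance Levy: 2.5% × €6,180.00 = €154.50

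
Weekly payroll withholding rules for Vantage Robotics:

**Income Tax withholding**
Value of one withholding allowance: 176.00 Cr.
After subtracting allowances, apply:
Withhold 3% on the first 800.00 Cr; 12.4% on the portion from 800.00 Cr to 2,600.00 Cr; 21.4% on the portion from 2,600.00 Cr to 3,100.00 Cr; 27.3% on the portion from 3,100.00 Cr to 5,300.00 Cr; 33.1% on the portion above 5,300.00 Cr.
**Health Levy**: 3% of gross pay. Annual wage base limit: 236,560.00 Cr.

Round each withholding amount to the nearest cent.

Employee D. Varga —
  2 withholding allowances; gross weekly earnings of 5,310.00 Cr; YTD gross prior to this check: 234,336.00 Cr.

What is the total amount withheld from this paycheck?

Income Tax: taxable = 5,310.00 Cr − 2×176.00 Cr = 4,958.00 Cr
  354.20 Cr + 27.3% × (4,958.00 Cr − 3,100.00 Cr) = 354.20 Cr + 27.3% × 1,858.00 Cr = 861.43 Cr
Health Levy: cap 236,560.00 Cr − YTD 234,336.00 Cr = 2,224.00 Cr subject; 3% × 2,224.00 Cr = 66.72 Cr
Total: 861.43 Cr + 66.72 Cr = 928.15 Cr

928.15 Cr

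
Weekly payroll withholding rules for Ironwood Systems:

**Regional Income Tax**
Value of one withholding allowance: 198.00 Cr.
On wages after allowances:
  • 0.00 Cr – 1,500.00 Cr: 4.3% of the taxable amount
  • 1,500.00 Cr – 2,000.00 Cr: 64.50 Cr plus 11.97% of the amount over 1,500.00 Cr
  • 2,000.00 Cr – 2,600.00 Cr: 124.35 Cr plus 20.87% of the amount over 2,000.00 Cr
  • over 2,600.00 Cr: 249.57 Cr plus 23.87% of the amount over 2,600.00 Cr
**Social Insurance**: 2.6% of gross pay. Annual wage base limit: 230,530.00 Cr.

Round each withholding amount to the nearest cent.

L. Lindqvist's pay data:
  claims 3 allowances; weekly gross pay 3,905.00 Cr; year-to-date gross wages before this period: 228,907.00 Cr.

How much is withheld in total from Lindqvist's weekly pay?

461.49 Cr

Regional Income Tax: taxable = 3,905.00 Cr − 3×198.00 Cr = 3,311.00 Cr
  249.57 Cr + 23.87% × (3,311.00 Cr − 2,600.00 Cr) = 249.57 Cr + 23.87% × 711.00 Cr = 419.29 Cr
Social Insurance: cap 230,530.00 Cr − YTD 228,907.00 Cr = 1,623.00 Cr subject; 2.6% × 1,623.00 Cr = 42.20 Cr
Total: 419.29 Cr + 42.20 Cr = 461.49 Cr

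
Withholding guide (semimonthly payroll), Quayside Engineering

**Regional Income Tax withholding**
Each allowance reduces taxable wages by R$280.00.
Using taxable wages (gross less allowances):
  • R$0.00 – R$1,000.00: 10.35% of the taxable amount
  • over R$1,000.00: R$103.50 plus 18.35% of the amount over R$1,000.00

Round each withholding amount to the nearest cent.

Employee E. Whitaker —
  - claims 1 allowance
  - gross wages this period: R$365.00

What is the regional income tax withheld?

Regional Income Tax: taxable = R$365.00 − 1×R$280.00 = R$85.00
  10.35% × R$85.00 = R$8.80

R$8.80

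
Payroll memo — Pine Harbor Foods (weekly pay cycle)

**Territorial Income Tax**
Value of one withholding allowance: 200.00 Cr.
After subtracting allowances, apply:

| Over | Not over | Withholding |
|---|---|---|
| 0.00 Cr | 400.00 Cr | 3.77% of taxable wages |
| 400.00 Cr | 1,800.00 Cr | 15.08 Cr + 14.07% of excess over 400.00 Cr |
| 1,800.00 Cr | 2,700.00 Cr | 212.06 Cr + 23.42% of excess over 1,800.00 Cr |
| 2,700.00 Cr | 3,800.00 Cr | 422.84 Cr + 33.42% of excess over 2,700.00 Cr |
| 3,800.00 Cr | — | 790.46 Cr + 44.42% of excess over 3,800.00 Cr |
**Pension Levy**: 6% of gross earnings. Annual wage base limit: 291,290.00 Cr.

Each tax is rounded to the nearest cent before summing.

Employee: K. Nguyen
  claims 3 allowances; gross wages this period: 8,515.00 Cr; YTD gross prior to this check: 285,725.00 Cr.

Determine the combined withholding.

2,952.24 Cr

Territorial Income Tax: taxable = 8,515.00 Cr − 3×200.00 Cr = 7,915.00 Cr
  790.46 Cr + 44.42% × (7,915.00 Cr − 3,800.00 Cr) = 790.46 Cr + 44.42% × 4,115.00 Cr = 2,618.34 Cr
Pension Levy: cap 291,290.00 Cr − YTD 285,725.00 Cr = 5,565.00 Cr subject; 6% × 5,565.00 Cr = 333.90 Cr
Total: 2,618.34 Cr + 333.90 Cr = 2,952.24 Cr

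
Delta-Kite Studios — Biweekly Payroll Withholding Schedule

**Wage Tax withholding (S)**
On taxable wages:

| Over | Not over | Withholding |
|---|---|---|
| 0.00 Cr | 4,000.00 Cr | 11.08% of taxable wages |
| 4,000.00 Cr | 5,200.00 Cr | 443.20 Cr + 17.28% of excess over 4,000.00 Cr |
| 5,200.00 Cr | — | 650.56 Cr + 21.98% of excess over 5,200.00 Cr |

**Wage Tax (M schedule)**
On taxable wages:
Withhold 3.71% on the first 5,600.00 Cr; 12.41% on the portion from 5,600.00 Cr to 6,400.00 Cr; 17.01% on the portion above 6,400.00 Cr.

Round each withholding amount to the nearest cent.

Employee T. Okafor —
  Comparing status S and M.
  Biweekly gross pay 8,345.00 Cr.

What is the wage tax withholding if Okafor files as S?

Wage Tax (S): taxable = 8,345.00 Cr
  650.56 Cr + 21.98% × (8,345.00 Cr − 5,200.00 Cr) = 650.56 Cr + 21.98% × 3,145.00 Cr = 1,341.83 Cr

1,341.83 Cr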